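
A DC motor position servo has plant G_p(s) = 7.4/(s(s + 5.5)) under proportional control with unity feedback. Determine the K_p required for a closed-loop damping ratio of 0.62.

K_p = 2.66

Closed-loop characteristic equation: s² + 5.5s + K_p·7.4 = 0.
So ω_n = √(7.4K_p) and 2ζω_n = 5.5, giving ζ = 5.5/(2√(7.4K_p)).
Setting ζ = 0.62: √(7.4K_p) = 5.5/(2·0.62) = 4.435, so K_p = 19.67/7.4 = 2.66.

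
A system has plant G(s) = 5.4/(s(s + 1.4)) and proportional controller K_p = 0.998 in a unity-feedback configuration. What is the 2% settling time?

T_s ≈ 5.71 s

From 1 + K_pG(s) = 0: s² + 1.4s + 5.389 = 0 ⇒ ω_n = 2.321, ζ = 0.3015.
2% settling time T_s ≈ 4/(ζω_n) = 4/0.7 = 5.71 s.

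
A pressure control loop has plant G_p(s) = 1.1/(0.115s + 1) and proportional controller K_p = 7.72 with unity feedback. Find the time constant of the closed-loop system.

Closed loop: T(s) = K_p·G_p/(1+K_p·G_p) = 8.492/(0.115s + 1 + 8.492), with pole at s = −(1 + 8.492)/0.115 = −82.54.
Closed-loop time constant τ = 1/82.54 = 0.0121 s.

τ = 0.0121 s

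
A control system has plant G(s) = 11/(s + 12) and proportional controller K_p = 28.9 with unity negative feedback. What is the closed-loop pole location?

Closed-loop transfer function: T(s) = K_p·G(s)/(1 + K_p·G(s)) = 317.9/(s + 12 + 317.9) = 317.9/(s + 329.9).
The closed-loop pole is at s = −329.9.

s = -329.9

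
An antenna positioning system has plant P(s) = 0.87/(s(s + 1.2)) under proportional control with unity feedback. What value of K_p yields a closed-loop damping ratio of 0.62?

K_p = 1.08

Closed-loop characteristic equation: s² + 1.2s + K_p·0.87 = 0.
So ω_n = √(0.87K_p) and 2ζω_n = 1.2, giving ζ = 1.2/(2√(0.87K_p)).
Setting ζ = 0.62: √(0.87K_p) = 1.2/(2·0.62) = 0.9677, so K_p = 0.9365/0.87 = 1.08.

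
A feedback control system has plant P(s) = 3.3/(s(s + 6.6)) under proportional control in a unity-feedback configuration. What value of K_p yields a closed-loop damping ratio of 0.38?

Closed-loop characteristic equation: s² + 6.6s + K_p·3.3 = 0.
So ω_n = √(3.3K_p) and 2ζω_n = 6.6, giving ζ = 6.6/(2√(3.3K_p)).
Setting ζ = 0.38: √(3.3K_p) = 6.6/(2·0.38) = 8.684, so K_p = 75.42/3.3 = 22.9.

K_p = 22.9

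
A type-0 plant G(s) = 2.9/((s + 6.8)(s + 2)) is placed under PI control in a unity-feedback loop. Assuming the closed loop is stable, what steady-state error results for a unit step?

The PI controller's integrator makes the forward path type 1, so e_ss to a step is zero.

0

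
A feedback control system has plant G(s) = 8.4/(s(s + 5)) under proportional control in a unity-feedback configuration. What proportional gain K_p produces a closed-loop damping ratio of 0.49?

Closed-loop characteristic equation: s² + 5s + K_p·8.4 = 0.
So ω_n = √(8.4K_p) and 2ζω_n = 5, giving ζ = 5/(2√(8.4K_p)).
Setting ζ = 0.49: √(8.4K_p) = 5/(2·0.49) = 5.102, so K_p = 26.03/8.4 = 3.1.

K_p = 3.1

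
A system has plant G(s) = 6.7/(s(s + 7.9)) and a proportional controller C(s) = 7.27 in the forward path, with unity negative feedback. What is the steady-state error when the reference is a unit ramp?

0.162

The loop has one pole at the origin (type 1). Velocity error constant K_v = lim_{s→0} s·C(s)G(s) = 7.27·6.7/7.9 = 6.166.
Steady-state error to a unit ramp: e_ss = 1/K_v = 0.162.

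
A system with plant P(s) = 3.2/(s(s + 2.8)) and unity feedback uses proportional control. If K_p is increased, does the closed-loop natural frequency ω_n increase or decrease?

increase

ω_n = √(3.2·K_p), which grows with K_p.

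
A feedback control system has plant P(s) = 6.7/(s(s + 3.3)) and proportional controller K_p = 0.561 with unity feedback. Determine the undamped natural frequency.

ω_n = 1.94 rad/s

The closed-loop denominator is s(s+3.3) + 0.561·6.7 = s² + 3.3s + 3.759.
So ω_n² = 3.759 ⇒ ω_n = 1.939 rad/s, and ζ = 3.3/(2ω_n) = 0.851.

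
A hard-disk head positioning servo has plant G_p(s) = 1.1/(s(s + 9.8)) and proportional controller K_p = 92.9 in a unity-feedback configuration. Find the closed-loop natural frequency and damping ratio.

1 + K_p·G_p(s) = 0 gives s² + 9.8s + 102.2 = 0.
So ω_n² = 102.2 ⇒ ω_n = 10.11 rad/s, and ζ = 9.8/(2ω_n) = 0.485.

ω_n = 10.1 rad/s, ζ = 0.485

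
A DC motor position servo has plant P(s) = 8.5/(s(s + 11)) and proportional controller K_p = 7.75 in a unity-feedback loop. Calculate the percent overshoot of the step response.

From 1 + K_pP(s) = 0: s² + 11s + 65.88 = 0 ⇒ ω_n = 8.116, ζ = 0.6776.
%OS = 100·exp(−πζ/√(1−ζ²)) = 100·exp(−π·0.6776/√0.5408) = 5.53%.

5.53%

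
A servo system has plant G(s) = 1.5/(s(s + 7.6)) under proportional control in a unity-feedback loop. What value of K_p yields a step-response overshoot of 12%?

K_p = 30.8

From %OS = 100·exp(−πζ/√(1−ζ²)) = 12%, ζ = −ln(0.12)/√(π²+ln²(0.12)) = 0.5594.
Characteristic equation s² + 7.6s + 1.5K_p = 0 gives ζ = 7.6/(2√(1.5K_p)).
Setting ζ = 0.5594: √(1.5K_p) = 7.6/(2·0.5594) = 6.793, so K_p = 46.14/1.5 = 30.8.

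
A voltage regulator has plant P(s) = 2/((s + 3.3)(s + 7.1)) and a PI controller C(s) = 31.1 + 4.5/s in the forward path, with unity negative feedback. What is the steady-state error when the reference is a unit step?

0

The open loop C(s)P(s) has a pole at the origin (type 1), so the static position error constant is infinite and e_ss = 1/(1+∞) = 0.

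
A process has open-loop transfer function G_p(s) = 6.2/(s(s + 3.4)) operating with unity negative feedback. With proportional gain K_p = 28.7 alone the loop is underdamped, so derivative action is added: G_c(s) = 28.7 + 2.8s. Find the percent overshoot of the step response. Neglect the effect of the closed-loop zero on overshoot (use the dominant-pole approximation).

Forward path: (28.7 + 2.8s)·6.2/(s(s+3.4)). The closed-loop characteristic equation is s² + (3.4 + 6.2·2.8)s + 6.2·28.7 = 0.
That is s² + 20.76s + 177.9 = 0, so ω_n = 13.34 rad/s and ζ = 20.76/(2·13.34) = 0.7781.
%OS = 100·exp(−πζ/√(1−ζ²)) = 2.04%.

2.04%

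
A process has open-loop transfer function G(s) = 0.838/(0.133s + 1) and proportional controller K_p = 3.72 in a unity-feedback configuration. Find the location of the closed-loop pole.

Closed loop: T(s) = K_p·G/(1+K_p·G) = 3.117/(0.133s + 1 + 3.117), with pole at s = −(1 + 3.117)/0.133 = −30.96.

s = -30.96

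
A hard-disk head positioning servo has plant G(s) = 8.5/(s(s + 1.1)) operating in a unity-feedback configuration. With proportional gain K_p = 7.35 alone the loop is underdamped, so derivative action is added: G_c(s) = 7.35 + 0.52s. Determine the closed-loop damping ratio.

Forward path: (7.35 + 0.52s)·8.5/(s(s+1.1)). The closed-loop characteristic equation is s² + (1.1 + 8.5·0.52)s + 8.5·7.35 = 0.
That is s² + 5.52s + 62.47 = 0, so ω_n = 7.904 rad/s and ζ = 5.52/(2·7.904) = 0.3492.

ζ = 0.349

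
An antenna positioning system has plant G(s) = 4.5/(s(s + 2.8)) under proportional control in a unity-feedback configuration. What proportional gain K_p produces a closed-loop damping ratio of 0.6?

K_p = 1.21

Closed-loop characteristic equation: s² + 2.8s + K_p·4.5 = 0.
So ω_n = √(4.5K_p) and 2ζω_n = 2.8, giving ζ = 2.8/(2√(4.5K_p)).
Setting ζ = 0.6: √(4.5K_p) = 2.8/(2·0.6) = 2.333, so K_p = 5.444/4.5 = 1.21.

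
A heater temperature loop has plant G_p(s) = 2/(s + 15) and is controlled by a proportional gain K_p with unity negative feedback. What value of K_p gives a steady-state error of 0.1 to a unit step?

K_p = 67.5

The loop is type 0, so e_ss(step) = 1/(1 + K_pos) with K_pos = K_p·G_p(0).
G_p(0) = 0.1333. Require 1/(1 + K_p·0.1333) = 0.1, so 1 + 0.1333·K_p = 10.
K_p = (10 − 1)/0.1333 = 67.5.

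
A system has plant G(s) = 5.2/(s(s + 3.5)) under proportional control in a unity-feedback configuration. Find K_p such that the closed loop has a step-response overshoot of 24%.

From %OS = 100·exp(−πζ/√(1−ζ²)) = 24%, ζ = −ln(0.24)/√(π²+ln²(0.24)) = 0.4136.
Characteristic equation s² + 3.5s + 5.2K_p = 0 gives ζ = 3.5/(2√(5.2K_p)).
Setting ζ = 0.4136: √(5.2K_p) = 3.5/(2·0.4136) = 4.231, so K_p = 17.9/5.2 = 3.44.

K_p = 3.44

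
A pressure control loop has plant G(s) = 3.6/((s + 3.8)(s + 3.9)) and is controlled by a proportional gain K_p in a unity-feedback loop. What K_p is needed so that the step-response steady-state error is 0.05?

K_p = 78.2

For a type-0 loop with proportional control, e_ss = 1/(1 + K_p·G(0)).
G(0) = 0.2429. Require 1/(1 + K_p·0.2429) = 0.05, so 1 + 0.2429·K_p = 20.
K_p = (20 − 1)/0.2429 = 78.2.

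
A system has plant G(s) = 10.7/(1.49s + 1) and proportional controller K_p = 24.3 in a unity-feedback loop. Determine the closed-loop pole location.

s = -175.2

Closed loop: T(s) = K_p·G/(1+K_p·G) = 260/(1.49s + 1 + 260), with pole at s = −(1 + 260)/1.49 = −175.2.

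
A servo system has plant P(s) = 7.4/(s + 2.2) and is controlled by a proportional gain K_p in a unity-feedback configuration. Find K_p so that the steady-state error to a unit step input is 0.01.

Steady-state error for a unit step on this type-0 loop is 1/(1 + K_p·P(0)).
P(0) = 3.364. Require 1/(1 + K_p·3.364) = 0.01, so 1 + 3.364·K_p = 100.
K_p = (100 − 1)/3.364 = 29.4.

K_p = 29.4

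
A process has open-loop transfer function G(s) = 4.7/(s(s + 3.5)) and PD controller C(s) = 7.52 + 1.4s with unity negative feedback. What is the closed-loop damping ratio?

Forward path: (7.52 + 1.4s)·4.7/(s(s+3.5)). The closed-loop characteristic equation is s² + (3.5 + 4.7·1.4)s + 4.7·7.52 = 0.
That is s² + 10.08s + 35.34 = 0, so ω_n = 5.945 rad/s and ζ = 10.08/(2·5.945) = 0.8478.

ζ = 0.848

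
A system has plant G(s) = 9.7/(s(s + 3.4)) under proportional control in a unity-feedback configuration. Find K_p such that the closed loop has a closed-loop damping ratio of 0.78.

Closed-loop characteristic equation: s² + 3.4s + K_p·9.7 = 0.
So ω_n = √(9.7K_p) and 2ζω_n = 3.4, giving ζ = 3.4/(2√(9.7K_p)).
Setting ζ = 0.78: √(9.7K_p) = 3.4/(2·0.78) = 2.179, so K_p = 4.75/9.7 = 0.49.

K_p = 0.49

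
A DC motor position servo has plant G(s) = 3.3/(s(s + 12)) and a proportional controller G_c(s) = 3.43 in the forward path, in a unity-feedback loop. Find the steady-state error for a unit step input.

The open loop G_c(s)G(s) has a pole at the origin (type 1), so the static position error constant is infinite and e_ss = 1/(1+∞) = 0.

0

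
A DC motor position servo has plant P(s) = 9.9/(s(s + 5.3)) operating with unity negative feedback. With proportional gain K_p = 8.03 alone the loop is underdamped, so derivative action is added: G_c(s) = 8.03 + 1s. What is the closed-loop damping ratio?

ζ = 0.852

Forward path: (8.03 + 1s)·9.9/(s(s+5.3)). The closed-loop characteristic equation is s² + (5.3 + 9.9·1)s + 9.9·8.03 = 0.
That is s² + 15.2s + 79.5 = 0, so ω_n = 8.916 rad/s and ζ = 15.2/(2·8.916) = 0.8524.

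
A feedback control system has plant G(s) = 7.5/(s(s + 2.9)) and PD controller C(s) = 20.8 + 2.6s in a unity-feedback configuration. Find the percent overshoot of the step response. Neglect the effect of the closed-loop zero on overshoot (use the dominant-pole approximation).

Forward path: (20.8 + 2.6s)·7.5/(s(s+2.9)). The closed-loop characteristic equation is s² + (2.9 + 7.5·2.6)s + 7.5·20.8 = 0.
That is s² + 22.4s + 156 = 0, so ω_n = 12.49 rad/s and ζ = 22.4/(2·12.49) = 0.8967.
%OS = 100·exp(−πζ/√(1−ζ²)) = 0.172%.

0.172%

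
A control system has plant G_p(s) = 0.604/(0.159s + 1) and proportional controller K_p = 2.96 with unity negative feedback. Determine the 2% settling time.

T_s ≈ 0.228 s

Closed loop: T(s) = K_p·G_p/(1+K_p·G_p) = 1.788/(0.159s + 1 + 1.788), with pole at s = −(1 + 1.788)/0.159 = −17.53.
τ = 1/17.53 = 0.05703 s, so 2% settling time ≈ 4τ = 0.228 s.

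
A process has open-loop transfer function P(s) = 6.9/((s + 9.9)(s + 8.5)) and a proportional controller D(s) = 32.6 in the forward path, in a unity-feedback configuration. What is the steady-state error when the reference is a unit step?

0.272

The loop is type 0. Static position error constant K_pos = D(0)·P(0) = 32.6·0.082 = 2.673.
Steady-state error to a unit step: e_ss = 1/(1+K_pos) = 1/3.673 = 0.272.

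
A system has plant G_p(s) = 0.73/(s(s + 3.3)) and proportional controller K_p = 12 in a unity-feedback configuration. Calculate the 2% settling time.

T_s ≈ 2.42 s

The closed-loop denominator s² + 3.3s + 8.76 gives ω_n = √8.76 = 2.96 and ζ = 3.3/(2ω_n) = 0.5575.
2% settling time T_s ≈ 4/(ζω_n) = 4/1.65 = 2.42 s.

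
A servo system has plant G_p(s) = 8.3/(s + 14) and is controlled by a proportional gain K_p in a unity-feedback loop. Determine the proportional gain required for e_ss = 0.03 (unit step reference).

K_p = 54.5

For a type-0 loop with proportional control, e_ss = 1/(1 + K_p·G_p(0)).
G_p(0) = 0.5929. Require 1/(1 + K_p·0.5929) = 0.03, so 1 + 0.5929·K_p = 33.33.
K_p = (33.33 − 1)/0.5929 = 54.5.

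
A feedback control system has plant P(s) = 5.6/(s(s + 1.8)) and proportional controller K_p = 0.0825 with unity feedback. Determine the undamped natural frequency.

With unity feedback the closed-loop characteristic equation is s² + 1.8s + 0.0825·5.6 = s² + 1.8s + 0.462 = 0.
So ω_n² = 0.462 ⇒ ω_n = 0.6797 rad/s, and ζ = 1.8/(2ω_n) = 1.32.

ω_n = 0.68 rad/s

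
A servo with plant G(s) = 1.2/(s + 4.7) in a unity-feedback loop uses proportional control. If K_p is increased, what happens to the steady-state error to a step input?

e_ss = 1/(1 + K_p·G(0)); a larger K_p raises the denominator, so e_ss decreases.

decrease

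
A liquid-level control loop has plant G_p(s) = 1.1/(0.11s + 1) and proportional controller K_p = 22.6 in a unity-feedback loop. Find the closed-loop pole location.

s = -235.1

Closed loop: T(s) = K_p·G_p/(1+K_p·G_p) = 24.86/(0.11s + 1 + 24.86), with pole at s = −(1 + 24.86)/0.11 = −235.1.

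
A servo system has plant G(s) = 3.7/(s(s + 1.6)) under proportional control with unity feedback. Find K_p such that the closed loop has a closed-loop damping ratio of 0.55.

Closed-loop characteristic equation: s² + 1.6s + K_p·3.7 = 0.
So ω_n = √(3.7K_p) and 2ζω_n = 1.6, giving ζ = 1.6/(2√(3.7K_p)).
Setting ζ = 0.55: √(3.7K_p) = 1.6/(2·0.55) = 1.455, so K_p = 2.116/3.7 = 0.572.

K_p = 0.572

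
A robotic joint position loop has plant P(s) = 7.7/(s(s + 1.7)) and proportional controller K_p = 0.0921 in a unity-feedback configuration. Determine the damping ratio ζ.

ζ = 1.01

The closed-loop denominator is s(s+1.7) + 0.0921·7.7 = s² + 1.7s + 0.7092.
So ω_n² = 0.7092 ⇒ ω_n = 0.8421 rad/s, and ζ = 1.7/(2ω_n) = 1.01.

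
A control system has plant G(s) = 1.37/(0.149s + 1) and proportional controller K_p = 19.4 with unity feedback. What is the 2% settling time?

T_s ≈ 0.0216 s

Closed loop: T(s) = K_p·G/(1+K_p·G) = 26.58/(0.149s + 1 + 26.58), with pole at s = −(1 + 26.58)/0.149 = −185.1.
τ = 1/185.1 = 0.005403 s, so 2% settling time ≈ 4τ = 0.0216 s.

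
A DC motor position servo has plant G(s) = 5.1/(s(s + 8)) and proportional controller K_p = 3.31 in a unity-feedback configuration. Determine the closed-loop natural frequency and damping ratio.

ω_n = 4.11 rad/s, ζ = 0.974

The closed-loop denominator is s(s+8) + 3.31·5.1 = s² + 8s + 16.88.
So ω_n² = 16.88 ⇒ ω_n = 4.109 rad/s, and ζ = 8/(2ω_n) = 0.974.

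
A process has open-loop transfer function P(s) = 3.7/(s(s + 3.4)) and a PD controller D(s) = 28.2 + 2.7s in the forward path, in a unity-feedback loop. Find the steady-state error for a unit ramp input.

The loop has one pole at the origin (type 1). Velocity error constant K_v = lim_{s→0} s·D(s)P(s) = 28.2·3.7/3.4 = 30.69.
Steady-state error to a unit ramp: e_ss = 1/K_v = 0.0326.

0.0326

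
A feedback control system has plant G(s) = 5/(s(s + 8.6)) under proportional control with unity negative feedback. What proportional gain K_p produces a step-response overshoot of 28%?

From %OS = 100·exp(−πζ/√(1−ζ²)) = 28%, ζ = −ln(0.28)/√(π²+ln²(0.28)) = 0.3755.
Characteristic equation s² + 8.6s + 5K_p = 0 gives ζ = 8.6/(2√(5K_p)).
Setting ζ = 0.3755: √(5K_p) = 8.6/(2·0.3755) = 11.45, so K_p = 131.1/5 = 26.2.

K_p = 26.2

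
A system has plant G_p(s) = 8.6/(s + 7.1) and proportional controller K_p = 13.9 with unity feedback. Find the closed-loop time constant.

Closed-loop transfer function: T(s) = K_p·G_p(s)/(1 + K_p·G_p(s)) = 119.5/(s + 7.1 + 119.5) = 119.5/(s + 126.6).
Time constant τ = 1/126.6 = 0.0079 s.

τ = 0.0079 s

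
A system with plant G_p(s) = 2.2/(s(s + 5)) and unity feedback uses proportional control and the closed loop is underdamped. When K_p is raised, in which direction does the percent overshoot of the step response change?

increase

Characteristic equation s² + 5s + K_p·2.2 = 0: raising K_p raises ω_n while 2ζω_n = 5 is fixed, so ζ falls and overshoot grows.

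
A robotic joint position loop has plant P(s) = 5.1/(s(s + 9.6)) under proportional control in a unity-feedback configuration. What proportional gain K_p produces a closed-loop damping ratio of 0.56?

Closed-loop characteristic equation: s² + 9.6s + K_p·5.1 = 0.
So ω_n = √(5.1K_p) and 2ζω_n = 9.6, giving ζ = 9.6/(2√(5.1K_p)).
Setting ζ = 0.56: √(5.1K_p) = 9.6/(2·0.56) = 8.571, so K_p = 73.47/5.1 = 14.4.

K_p = 14.4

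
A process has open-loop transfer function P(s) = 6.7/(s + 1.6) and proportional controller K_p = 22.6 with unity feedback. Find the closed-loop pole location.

s = -153

Closed-loop transfer function: T(s) = K_p·P(s)/(1 + K_p·P(s)) = 151.4/(s + 1.6 + 151.4) = 151.4/(s + 153).
The closed-loop pole is at s = −153.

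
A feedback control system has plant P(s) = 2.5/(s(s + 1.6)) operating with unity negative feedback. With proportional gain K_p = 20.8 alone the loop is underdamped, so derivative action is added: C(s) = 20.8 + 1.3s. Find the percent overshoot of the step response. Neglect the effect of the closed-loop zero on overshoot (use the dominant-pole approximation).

Forward path: (20.8 + 1.3s)·2.5/(s(s+1.6)). The closed-loop characteristic equation is s² + (1.6 + 2.5·1.3)s + 2.5·20.8 = 0.
That is s² + 4.85s + 52 = 0, so ω_n = 7.211 rad/s and ζ = 4.85/(2·7.211) = 0.3363.
%OS = 100·exp(−πζ/√(1−ζ²)) = 32.6%.

32.6%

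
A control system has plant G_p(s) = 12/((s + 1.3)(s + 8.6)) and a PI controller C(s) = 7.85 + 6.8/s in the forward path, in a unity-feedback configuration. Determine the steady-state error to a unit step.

0

The open loop C(s)G_p(s) has a pole at the origin (type 1), so the static position error constant is infinite and e_ss = 1/(1+∞) = 0.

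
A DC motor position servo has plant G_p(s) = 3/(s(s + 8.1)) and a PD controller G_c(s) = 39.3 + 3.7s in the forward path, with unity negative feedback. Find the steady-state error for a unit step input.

0

The open loop G_c(s)G_p(s) has a pole at the origin (type 1), so the static position error constant is infinite and e_ss = 1/(1+∞) = 0.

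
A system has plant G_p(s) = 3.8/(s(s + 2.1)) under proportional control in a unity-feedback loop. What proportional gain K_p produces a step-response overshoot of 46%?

K_p = 5.04

From %OS = 100·exp(−πζ/√(1−ζ²)) = 46%, ζ = −ln(0.46)/√(π²+ln²(0.46)) = 0.24.
Characteristic equation s² + 2.1s + 3.8K_p = 0 gives ζ = 2.1/(2√(3.8K_p)).
Setting ζ = 0.24: √(3.8K_p) = 2.1/(2·0.24) = 4.376, so K_p = 19.15/3.8 = 5.04.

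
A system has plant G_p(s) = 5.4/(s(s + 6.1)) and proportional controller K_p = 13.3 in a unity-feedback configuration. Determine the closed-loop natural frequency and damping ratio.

ω_n = 8.47 rad/s, ζ = 0.36

1 + K_p·G_p(s) = 0 gives s² + 6.1s + 71.82 = 0.
Matching s² + 2ζω_n s + ω_n²: ω_n = √71.82 = 8.475 rad/s and 2ζω_n = 6.1, so ζ = 6.1/(2·8.475) = 0.36.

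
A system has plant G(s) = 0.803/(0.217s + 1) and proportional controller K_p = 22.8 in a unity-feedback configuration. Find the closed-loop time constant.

Closed loop: T(s) = K_p·G/(1+K_p·G) = 18.31/(0.217s + 1 + 18.31), with pole at s = −(1 + 18.31)/0.217 = −88.98.
Closed-loop time constant τ = 1/88.98 = 0.0112 s.

τ = 0.0112 s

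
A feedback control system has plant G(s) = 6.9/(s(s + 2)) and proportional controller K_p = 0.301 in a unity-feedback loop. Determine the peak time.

From 1 + K_pG(s) = 0: s² + 2s + 2.077 = 0 ⇒ ω_n = 1.441, ζ = 0.6939.
Damped frequency ω_d = ω_n√(1−ζ²) = 1.038 rad/s, so peak time T_p = π/ω_d = 3.03 s.

T_p = 3.03 s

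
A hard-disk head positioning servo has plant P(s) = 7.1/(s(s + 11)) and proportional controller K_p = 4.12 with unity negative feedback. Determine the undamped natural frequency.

1 + K_p·P(s) = 0 gives s² + 11s + 29.25 = 0.
Matching s² + 2ζω_n s + ω_n²: ω_n = √29.25 = 5.409 rad/s and 2ζω_n = 11, so ζ = 11/(2·5.409) = 1.02.

ω_n = 5.41 rad/s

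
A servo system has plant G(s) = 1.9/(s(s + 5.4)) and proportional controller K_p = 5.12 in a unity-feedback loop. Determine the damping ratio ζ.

1 + K_p·G(s) = 0 gives s² + 5.4s + 9.728 = 0.
So ω_n² = 9.728 ⇒ ω_n = 3.119 rad/s, and ζ = 5.4/(2ω_n) = 0.866.

ζ = 0.866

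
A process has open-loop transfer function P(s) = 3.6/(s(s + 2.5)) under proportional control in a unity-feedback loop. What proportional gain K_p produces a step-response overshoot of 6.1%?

From %OS = 100·exp(−πζ/√(1−ζ²)) = 6.1%, ζ = −ln(0.061)/√(π²+ln²(0.061)) = 0.6649.
Characteristic equation s² + 2.5s + 3.6K_p = 0 gives ζ = 2.5/(2√(3.6K_p)).
Setting ζ = 0.6649: √(3.6K_p) = 2.5/(2·0.6649) = 1.88, so K_p = 3.534/3.6 = 0.982.

K_p = 0.982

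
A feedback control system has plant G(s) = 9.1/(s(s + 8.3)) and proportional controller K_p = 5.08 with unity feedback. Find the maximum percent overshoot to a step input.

8.89%

From 1 + K_pG(s) = 0: s² + 8.3s + 46.23 = 0 ⇒ ω_n = 6.799, ζ = 0.6104.
%OS = 100·exp(−πζ/√(1−ζ²)) = 100·exp(−π·0.6104/√0.6274) = 8.89%.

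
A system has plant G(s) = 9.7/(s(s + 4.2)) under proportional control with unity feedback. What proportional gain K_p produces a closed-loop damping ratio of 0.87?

Closed-loop characteristic equation: s² + 4.2s + K_p·9.7 = 0.
So ω_n = √(9.7K_p) and 2ζω_n = 4.2, giving ζ = 4.2/(2√(9.7K_p)).
Setting ζ = 0.87: √(9.7K_p) = 4.2/(2·0.87) = 2.414, so K_p = 5.826/9.7 = 0.601.

K_p = 0.601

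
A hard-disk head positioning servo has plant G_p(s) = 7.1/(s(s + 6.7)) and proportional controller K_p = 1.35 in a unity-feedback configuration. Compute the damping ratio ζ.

ζ = 1.08

The closed-loop denominator is s(s+6.7) + 1.35·7.1 = s² + 6.7s + 9.585.
So ω_n² = 9.585 ⇒ ω_n = 3.096 rad/s, and ζ = 6.7/(2ω_n) = 1.08.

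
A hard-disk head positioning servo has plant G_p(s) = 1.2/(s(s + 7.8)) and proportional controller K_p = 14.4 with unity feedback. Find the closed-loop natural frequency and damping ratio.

1 + K_p·G_p(s) = 0 gives s² + 7.8s + 17.28 = 0.
So ω_n² = 17.28 ⇒ ω_n = 4.157 rad/s, and ζ = 7.8/(2ω_n) = 0.938.

ω_n = 4.16 rad/s, ζ = 0.938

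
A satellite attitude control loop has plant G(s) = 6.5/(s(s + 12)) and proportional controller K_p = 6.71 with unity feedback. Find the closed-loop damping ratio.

The closed-loop denominator is s(s+12) + 6.71·6.5 = s² + 12s + 43.62.
Matching s² + 2ζω_n s + ω_n²: ω_n = √43.62 = 6.604 rad/s and 2ζω_n = 12, so ζ = 12/(2·6.604) = 0.909.

ζ = 0.909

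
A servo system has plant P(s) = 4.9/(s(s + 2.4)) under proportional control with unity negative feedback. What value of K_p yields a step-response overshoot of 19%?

K_p = 1.35

From %OS = 100·exp(−πζ/√(1−ζ²)) = 19%, ζ = −ln(0.19)/√(π²+ln²(0.19)) = 0.4673.
Characteristic equation s² + 2.4s + 4.9K_p = 0 gives ζ = 2.4/(2√(4.9K_p)).
Setting ζ = 0.4673: √(4.9K_p) = 2.4/(2·0.4673) = 2.568, so K_p = 6.593/4.9 = 1.35.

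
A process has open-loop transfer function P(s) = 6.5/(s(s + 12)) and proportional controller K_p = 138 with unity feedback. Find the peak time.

Closed-loop characteristic equation: s² + 12s + 897 = 0, so ω_n = 29.95 rad/s and ζ = 12/(2·29.95) = 0.2003.
Damped frequency ω_d = ω_n√(1−ζ²) = 29.34 rad/s, so peak time T_p = π/ω_d = 0.107 s.

T_p = 0.107 s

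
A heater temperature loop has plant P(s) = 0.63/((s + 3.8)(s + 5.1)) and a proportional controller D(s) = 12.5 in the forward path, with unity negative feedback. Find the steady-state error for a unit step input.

The loop is type 0. Static position error constant K_pos = D(0)·P(0) = 12.5·0.03251 = 0.4063.
Steady-state error to a unit step: e_ss = 1/(1+K_pos) = 1/1.406 = 0.711.

0.711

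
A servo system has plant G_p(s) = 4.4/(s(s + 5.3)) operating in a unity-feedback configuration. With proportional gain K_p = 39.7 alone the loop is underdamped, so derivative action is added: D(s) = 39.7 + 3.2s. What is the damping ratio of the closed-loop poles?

ζ = 0.733

Forward path: (39.7 + 3.2s)·4.4/(s(s+5.3)). The closed-loop characteristic equation is s² + (5.3 + 4.4·3.2)s + 4.4·39.7 = 0.
That is s² + 19.38s + 174.7 = 0, so ω_n = 13.22 rad/s and ζ = 19.38/(2·13.22) = 0.7332.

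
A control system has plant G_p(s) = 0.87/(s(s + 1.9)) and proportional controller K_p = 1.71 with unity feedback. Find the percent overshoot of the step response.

Closed-loop characteristic equation: s² + 1.9s + 1.488 = 0, so ω_n = 1.22 rad/s and ζ = 1.9/(2·1.22) = 0.7789.
%OS = 100·exp(−πζ/√(1−ζ²)) = 100·exp(−π·0.7789/√0.3934) = 2.02%.

2.02%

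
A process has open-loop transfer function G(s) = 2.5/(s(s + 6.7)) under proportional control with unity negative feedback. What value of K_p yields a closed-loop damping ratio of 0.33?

Closed-loop characteristic equation: s² + 6.7s + K_p·2.5 = 0.
So ω_n = √(2.5K_p) and 2ζω_n = 6.7, giving ζ = 6.7/(2√(2.5K_p)).
Setting ζ = 0.33: √(2.5K_p) = 6.7/(2·0.33) = 10.15, so K_p = 103.1/2.5 = 41.2.

K_p = 41.2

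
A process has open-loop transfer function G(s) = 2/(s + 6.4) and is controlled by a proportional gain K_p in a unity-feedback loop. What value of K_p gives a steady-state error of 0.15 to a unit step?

The loop is type 0, so e_ss(step) = 1/(1 + K_pos) with K_pos = K_p·G(0).
G(0) = 0.3125. Require 1/(1 + K_p·0.3125) = 0.15, so 1 + 0.3125·K_p = 6.667.
K_p = (6.667 − 1)/0.3125 = 18.1.

K_p = 18.1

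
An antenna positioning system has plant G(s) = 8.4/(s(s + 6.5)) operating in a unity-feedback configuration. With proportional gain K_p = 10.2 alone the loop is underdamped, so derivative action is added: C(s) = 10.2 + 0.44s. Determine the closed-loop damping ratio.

Forward path: (10.2 + 0.44s)·8.4/(s(s+6.5)). The closed-loop characteristic equation is s² + (6.5 + 8.4·0.44)s + 8.4·10.2 = 0.
That is s² + 10.2s + 85.68 = 0, so ω_n = 9.256 rad/s and ζ = 10.2/(2·9.256) = 0.5508.

ζ = 0.551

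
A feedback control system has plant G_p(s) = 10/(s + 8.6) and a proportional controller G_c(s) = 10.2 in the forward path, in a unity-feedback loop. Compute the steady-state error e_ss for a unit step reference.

The loop is type 0. Static position error constant K_pos = G_c(0)·G_p(0) = 10.2·1.163 = 11.86.
Steady-state error to a unit step: e_ss = 1/(1+K_pos) = 1/12.86 = 0.0778.

0.0778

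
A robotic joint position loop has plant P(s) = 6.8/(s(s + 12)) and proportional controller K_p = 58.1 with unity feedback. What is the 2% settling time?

Closed-loop characteristic equation: s² + 12s + 395.1 = 0, so ω_n = 19.88 rad/s and ζ = 12/(2·19.88) = 0.3019.
2% settling time T_s ≈ 4/(ζω_n) = 4/6 = 0.667 s.

T_s ≈ 0.667 s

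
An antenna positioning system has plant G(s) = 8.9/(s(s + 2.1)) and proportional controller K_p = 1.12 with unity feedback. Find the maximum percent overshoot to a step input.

The closed-loop denominator s² + 2.1s + 9.968 gives ω_n = √9.968 = 3.157 and ζ = 2.1/(2ω_n) = 0.3326.
%OS = 100·exp(−πζ/√(1−ζ²)) = 100·exp(−π·0.3326/√0.8894) = 33%.

33%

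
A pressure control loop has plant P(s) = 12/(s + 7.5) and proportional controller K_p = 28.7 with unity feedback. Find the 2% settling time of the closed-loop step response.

T_s ≈ 0.0114 s

Closed-loop transfer function: T(s) = K_p·P(s)/(1 + K_p·P(s)) = 344.4/(s + 7.5 + 344.4) = 344.4/(s + 351.9).
Time constant τ = 1/351.9 = 0.002842 s, so the 2% settling time is about 4τ = 0.0114 s.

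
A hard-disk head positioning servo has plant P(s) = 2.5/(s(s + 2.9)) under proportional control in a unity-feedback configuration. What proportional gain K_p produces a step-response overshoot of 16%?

K_p = 3.31

From %OS = 100·exp(−πζ/√(1−ζ²)) = 16%, ζ = −ln(0.16)/√(π²+ln²(0.16)) = 0.5039.
Characteristic equation s² + 2.9s + 2.5K_p = 0 gives ζ = 2.9/(2√(2.5K_p)).
Setting ζ = 0.5039: √(2.5K_p) = 2.9/(2·0.5039) = 2.878, so K_p = 8.281/2.5 = 3.31.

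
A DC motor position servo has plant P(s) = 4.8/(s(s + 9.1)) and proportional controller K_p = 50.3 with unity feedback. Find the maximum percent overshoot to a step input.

The closed-loop denominator s² + 9.1s + 241.4 gives ω_n = √241.4 = 15.54 and ζ = 9.1/(2ω_n) = 0.2928.
%OS = 100·exp(−πζ/√(1−ζ²)) = 100·exp(−π·0.2928/√0.9143) = 38.2%.

38.2%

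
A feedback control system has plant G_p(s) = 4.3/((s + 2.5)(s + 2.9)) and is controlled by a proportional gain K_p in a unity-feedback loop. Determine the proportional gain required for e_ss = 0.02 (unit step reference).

Steady-state error for a unit step on this type-0 loop is 1/(1 + K_p·G_p(0)).
G_p(0) = 0.5931. Require 1/(1 + K_p·0.5931) = 0.02, so 1 + 0.5931·K_p = 50.
K_p = (50 − 1)/0.5931 = 82.6.

K_p = 82.6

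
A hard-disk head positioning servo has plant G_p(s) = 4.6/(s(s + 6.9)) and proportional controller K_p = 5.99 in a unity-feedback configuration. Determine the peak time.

Closed-loop characteristic equation: s² + 6.9s + 27.55 = 0, so ω_n = 5.249 rad/s and ζ = 6.9/(2·5.249) = 0.6572.
Damped frequency ω_d = ω_n√(1−ζ²) = 3.956 rad/s, so peak time T_p = π/ω_d = 0.794 s.

T_p = 0.794 s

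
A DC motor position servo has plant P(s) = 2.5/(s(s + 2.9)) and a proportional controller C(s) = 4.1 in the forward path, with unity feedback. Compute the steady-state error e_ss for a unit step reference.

The open loop C(s)P(s) has a pole at the origin (type 1), so the static position error constant is infinite and e_ss = 1/(1+∞) = 0.

0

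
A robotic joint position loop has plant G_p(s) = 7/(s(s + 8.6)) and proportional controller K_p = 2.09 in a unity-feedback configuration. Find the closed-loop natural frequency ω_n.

With unity feedback the closed-loop characteristic equation is s² + 8.6s + 2.09·7 = s² + 8.6s + 14.63 = 0.
Matching s² + 2ζω_n s + ω_n²: ω_n = √14.63 = 3.825 rad/s and 2ζω_n = 8.6, so ζ = 8.6/(2·3.825) = 1.12.

ω_n = 3.82 rad/s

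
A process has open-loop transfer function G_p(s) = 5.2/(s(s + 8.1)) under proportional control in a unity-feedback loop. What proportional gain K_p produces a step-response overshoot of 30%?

From %OS = 100·exp(−πζ/√(1−ζ²)) = 30%, ζ = −ln(0.3)/√(π²+ln²(0.3)) = 0.3579.
Characteristic equation s² + 8.1s + 5.2K_p = 0 gives ζ = 8.1/(2√(5.2K_p)).
Setting ζ = 0.3579: √(5.2K_p) = 8.1/(2·0.3579) = 11.32, so K_p = 128.1/5.2 = 24.6.

K_p = 24.6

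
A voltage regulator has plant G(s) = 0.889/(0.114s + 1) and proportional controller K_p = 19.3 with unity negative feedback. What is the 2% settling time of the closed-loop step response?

Closed loop: T(s) = K_p·G/(1+K_p·G) = 17.16/(0.114s + 1 + 17.16), with pole at s = −(1 + 17.16)/0.114 = −159.3.
τ = 1/159.3 = 0.006278 s, so 2% settling time ≈ 4τ = 0.0251 s.

T_s ≈ 0.0251 s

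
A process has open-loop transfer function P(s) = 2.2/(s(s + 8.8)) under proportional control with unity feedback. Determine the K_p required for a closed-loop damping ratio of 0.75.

K_p = 15.6

Closed-loop characteristic equation: s² + 8.8s + K_p·2.2 = 0.
So ω_n = √(2.2K_p) and 2ζω_n = 8.8, giving ζ = 8.8/(2√(2.2K_p)).
Setting ζ = 0.75: √(2.2K_p) = 8.8/(2·0.75) = 5.867, so K_p = 34.42/2.2 = 15.6.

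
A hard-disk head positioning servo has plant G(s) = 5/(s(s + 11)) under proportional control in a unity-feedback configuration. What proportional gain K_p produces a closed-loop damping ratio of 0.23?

K_p = 114

Closed-loop characteristic equation: s² + 11s + K_p·5 = 0.
So ω_n = √(5K_p) and 2ζω_n = 11, giving ζ = 11/(2√(5K_p)).
Setting ζ = 0.23: √(5K_p) = 11/(2·0.23) = 23.91, so K_p = 571.8/5 = 114.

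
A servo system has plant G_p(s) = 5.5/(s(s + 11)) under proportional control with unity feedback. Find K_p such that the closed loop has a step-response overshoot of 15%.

From %OS = 100·exp(−πζ/√(1−ζ²)) = 15%, ζ = −ln(0.15)/√(π²+ln²(0.15)) = 0.5169.
Characteristic equation s² + 11s + 5.5K_p = 0 gives ζ = 11/(2√(5.5K_p)).
Setting ζ = 0.5169: √(5.5K_p) = 11/(2·0.5169) = 10.64, so K_p = 113.2/5.5 = 20.6.

K_p = 20.6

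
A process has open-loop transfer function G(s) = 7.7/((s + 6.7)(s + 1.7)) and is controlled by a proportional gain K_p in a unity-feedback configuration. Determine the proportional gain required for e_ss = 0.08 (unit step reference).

K_p = 17

Steady-state error for a unit step on this type-0 loop is 1/(1 + K_p·G(0)).
G(0) = 0.676. Require 1/(1 + K_p·0.676) = 0.08, so 1 + 0.676·K_p = 12.5.
K_p = (12.5 − 1)/0.676 = 17.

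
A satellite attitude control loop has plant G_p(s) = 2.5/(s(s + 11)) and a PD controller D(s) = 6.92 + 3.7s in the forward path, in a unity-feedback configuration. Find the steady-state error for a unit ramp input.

0.636

The loop has one pole at the origin (type 1). Velocity error constant K_v = lim_{s→0} s·D(s)G_p(s) = 6.92·2.5/11 = 1.573.
Steady-state error to a unit ramp: e_ss = 1/K_v = 0.636.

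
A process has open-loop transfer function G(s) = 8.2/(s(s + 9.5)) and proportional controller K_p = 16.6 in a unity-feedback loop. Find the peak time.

T_p = 0.295 s

The closed-loop denominator s² + 9.5s + 136.1 gives ω_n = √136.1 = 11.67 and ζ = 9.5/(2ω_n) = 0.4071.
Damped frequency ω_d = ω_n√(1−ζ²) = 10.66 rad/s, so peak time T_p = π/ω_d = 0.295 s.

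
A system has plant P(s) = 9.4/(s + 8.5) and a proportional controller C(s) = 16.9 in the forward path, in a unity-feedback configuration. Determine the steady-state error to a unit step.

0.0508

The loop is type 0. Static position error constant K_pos = C(0)·P(0) = 16.9·1.106 = 18.69.
Steady-state error to a unit step: e_ss = 1/(1+K_pos) = 1/19.69 = 0.0508.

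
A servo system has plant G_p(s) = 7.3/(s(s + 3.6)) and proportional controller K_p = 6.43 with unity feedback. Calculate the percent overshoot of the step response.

Closed-loop characteristic equation: s² + 3.6s + 46.94 = 0, so ω_n = 6.851 rad/s and ζ = 3.6/(2·6.851) = 0.2627.
%OS = 100·exp(−πζ/√(1−ζ²)) = 100·exp(−π·0.2627/√0.931) = 42.5%.

42.5%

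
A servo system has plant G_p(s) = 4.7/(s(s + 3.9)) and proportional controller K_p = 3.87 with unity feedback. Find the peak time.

Closed-loop characteristic equation: s² + 3.9s + 18.19 = 0, so ω_n = 4.265 rad/s and ζ = 3.9/(2·4.265) = 0.4572.
Damped frequency ω_d = ω_n√(1−ζ²) = 3.793 rad/s, so peak time T_p = π/ω_d = 0.828 s.

T_p = 0.828 s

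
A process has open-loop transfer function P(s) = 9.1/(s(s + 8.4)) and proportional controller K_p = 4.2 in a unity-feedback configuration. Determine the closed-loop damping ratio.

ζ = 0.679

1 + K_p·P(s) = 0 gives s² + 8.4s + 38.22 = 0.
So ω_n² = 38.22 ⇒ ω_n = 6.182 rad/s, and ζ = 8.4/(2ω_n) = 0.679.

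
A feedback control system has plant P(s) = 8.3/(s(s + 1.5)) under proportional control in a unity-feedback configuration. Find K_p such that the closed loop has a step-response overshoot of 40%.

K_p = 0.864

From %OS = 100·exp(−πζ/√(1−ζ²)) = 40%, ζ = −ln(0.4)/√(π²+ln²(0.4)) = 0.28.
Characteristic equation s² + 1.5s + 8.3K_p = 0 gives ζ = 1.5/(2√(8.3K_p)).
Setting ζ = 0.28: √(8.3K_p) = 1.5/(2·0.28) = 2.679, so K_p = 7.175/8.3 = 0.864.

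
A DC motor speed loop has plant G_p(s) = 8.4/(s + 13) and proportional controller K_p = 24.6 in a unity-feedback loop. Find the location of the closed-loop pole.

s = -219.6

Closed-loop transfer function: T(s) = K_p·G_p(s)/(1 + K_p·G_p(s)) = 206.6/(s + 13 + 206.6) = 206.6/(s + 219.6).
The closed-loop pole is at s = −219.6.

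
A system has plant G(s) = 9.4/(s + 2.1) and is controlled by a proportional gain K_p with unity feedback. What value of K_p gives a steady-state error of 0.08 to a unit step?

K_p = 2.57

The loop is type 0, so e_ss(step) = 1/(1 + K_pos) with K_pos = K_p·G(0).
G(0) = 4.476. Require 1/(1 + K_p·4.476) = 0.08, so 1 + 4.476·K_p = 12.5.
K_p = (12.5 − 1)/4.476 = 2.57.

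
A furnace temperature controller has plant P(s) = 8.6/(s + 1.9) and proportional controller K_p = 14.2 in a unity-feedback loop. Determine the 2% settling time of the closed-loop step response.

Closed-loop transfer function: T(s) = K_p·P(s)/(1 + K_p·P(s)) = 122.1/(s + 1.9 + 122.1) = 122.1/(s + 124).
Time constant τ = 1/124 = 0.008063 s, so the 2% settling time is about 4τ = 0.0323 s.

T_s ≈ 0.0323 s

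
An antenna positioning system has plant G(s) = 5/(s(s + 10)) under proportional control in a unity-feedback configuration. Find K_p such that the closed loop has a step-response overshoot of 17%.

K_p = 20.7

From %OS = 100·exp(−πζ/√(1−ζ²)) = 17%, ζ = −ln(0.17)/√(π²+ln²(0.17)) = 0.4913.
Characteristic equation s² + 10s + 5K_p = 0 gives ζ = 10/(2√(5K_p)).
Setting ζ = 0.4913: √(5K_p) = 10/(2·0.4913) = 10.18, so K_p = 103.6/5 = 20.7.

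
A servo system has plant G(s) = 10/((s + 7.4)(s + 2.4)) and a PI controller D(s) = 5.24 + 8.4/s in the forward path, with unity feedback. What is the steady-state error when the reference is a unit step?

0

The open loop D(s)G(s) has a pole at the origin (type 1), so the static position error constant is infinite and e_ss = 1/(1+∞) = 0.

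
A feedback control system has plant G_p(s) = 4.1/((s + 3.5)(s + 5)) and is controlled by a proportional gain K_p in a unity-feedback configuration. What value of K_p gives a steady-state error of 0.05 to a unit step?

K_p = 81.1

For a type-0 loop with proportional control, e_ss = 1/(1 + K_p·G_p(0)).
G_p(0) = 0.2343. Require 1/(1 + K_p·0.2343) = 0.05, so 1 + 0.2343·K_p = 20.
K_p = (20 − 1)/0.2343 = 81.1.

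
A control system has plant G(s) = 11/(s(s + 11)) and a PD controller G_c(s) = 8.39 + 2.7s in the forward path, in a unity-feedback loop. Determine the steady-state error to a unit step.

The open loop G_c(s)G(s) has a pole at the origin (type 1), so the static position error constant is infinite and e_ss = 1/(1+∞) = 0.

0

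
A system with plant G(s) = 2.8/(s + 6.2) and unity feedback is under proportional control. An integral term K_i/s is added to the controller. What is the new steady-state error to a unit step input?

The integrator makes K_pos = lim_{s→0} C(s)G(s) infinite, so e_ss = 1/(1+K_pos) = 0.

0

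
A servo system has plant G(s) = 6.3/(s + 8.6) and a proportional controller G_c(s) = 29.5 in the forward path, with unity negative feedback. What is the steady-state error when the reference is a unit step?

The loop is type 0. Static position error constant K_pos = G_c(0)·G(0) = 29.5·0.7326 = 21.61.
Steady-state error to a unit step: e_ss = 1/(1+K_pos) = 1/22.61 = 0.0442.

0.0442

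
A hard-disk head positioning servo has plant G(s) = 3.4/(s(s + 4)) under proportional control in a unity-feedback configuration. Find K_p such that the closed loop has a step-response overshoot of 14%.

From %OS = 100·exp(−πζ/√(1−ζ²)) = 14%, ζ = −ln(0.14)/√(π²+ln²(0.14)) = 0.5305.
Characteristic equation s² + 4s + 3.4K_p = 0 gives ζ = 4/(2√(3.4K_p)).
Setting ζ = 0.5305: √(3.4K_p) = 4/(2·0.5305) = 3.77, so K_p = 14.21/3.4 = 4.18.

K_p = 4.18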